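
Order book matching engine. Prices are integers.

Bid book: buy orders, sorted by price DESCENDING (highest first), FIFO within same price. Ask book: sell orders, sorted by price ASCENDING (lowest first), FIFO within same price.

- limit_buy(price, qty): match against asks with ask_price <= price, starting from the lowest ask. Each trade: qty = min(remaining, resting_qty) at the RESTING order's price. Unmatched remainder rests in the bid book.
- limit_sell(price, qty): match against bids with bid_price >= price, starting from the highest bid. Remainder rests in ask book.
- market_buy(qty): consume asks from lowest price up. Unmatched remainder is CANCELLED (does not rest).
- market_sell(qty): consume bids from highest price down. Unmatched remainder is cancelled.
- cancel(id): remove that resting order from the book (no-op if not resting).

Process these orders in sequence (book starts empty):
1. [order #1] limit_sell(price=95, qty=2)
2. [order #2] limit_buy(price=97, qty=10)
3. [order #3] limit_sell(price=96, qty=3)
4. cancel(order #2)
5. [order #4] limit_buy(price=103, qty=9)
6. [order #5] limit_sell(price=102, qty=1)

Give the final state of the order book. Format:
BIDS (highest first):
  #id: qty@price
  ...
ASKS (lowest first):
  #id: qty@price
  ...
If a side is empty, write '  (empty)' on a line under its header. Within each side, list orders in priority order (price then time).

Answer: BIDS (highest first):
  #4: 8@103
ASKS (lowest first):
  (empty)

Derivation:
After op 1 [order #1] limit_sell(price=95, qty=2): fills=none; bids=[-] asks=[#1:2@95]
After op 2 [order #2] limit_buy(price=97, qty=10): fills=#2x#1:2@95; bids=[#2:8@97] asks=[-]
After op 3 [order #3] limit_sell(price=96, qty=3): fills=#2x#3:3@97; bids=[#2:5@97] asks=[-]
After op 4 cancel(order #2): fills=none; bids=[-] asks=[-]
After op 5 [order #4] limit_buy(price=103, qty=9): fills=none; bids=[#4:9@103] asks=[-]
After op 6 [order #5] limit_sell(price=102, qty=1): fills=#4x#5:1@103; bids=[#4:8@103] asks=[-]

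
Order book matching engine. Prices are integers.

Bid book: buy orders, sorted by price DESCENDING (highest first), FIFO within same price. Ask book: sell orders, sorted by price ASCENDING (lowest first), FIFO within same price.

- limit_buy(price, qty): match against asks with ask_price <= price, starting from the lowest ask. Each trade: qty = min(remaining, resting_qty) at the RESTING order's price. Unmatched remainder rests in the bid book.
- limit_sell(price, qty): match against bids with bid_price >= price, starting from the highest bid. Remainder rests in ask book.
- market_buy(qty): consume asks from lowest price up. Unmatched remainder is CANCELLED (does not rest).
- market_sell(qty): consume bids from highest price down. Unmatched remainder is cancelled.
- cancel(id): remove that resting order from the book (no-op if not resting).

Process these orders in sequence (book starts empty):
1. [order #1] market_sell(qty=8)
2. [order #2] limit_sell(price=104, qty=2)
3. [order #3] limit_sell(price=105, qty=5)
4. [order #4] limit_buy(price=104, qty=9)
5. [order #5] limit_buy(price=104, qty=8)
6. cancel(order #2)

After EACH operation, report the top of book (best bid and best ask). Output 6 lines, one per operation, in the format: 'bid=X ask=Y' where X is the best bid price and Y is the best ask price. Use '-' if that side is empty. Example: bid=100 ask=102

Answer: bid=- ask=-
bid=- ask=104
bid=- ask=104
bid=104 ask=105
bid=104 ask=105
bid=104 ask=105

Derivation:
After op 1 [order #1] market_sell(qty=8): fills=none; bids=[-] asks=[-]
After op 2 [order #2] limit_sell(price=104, qty=2): fills=none; bids=[-] asks=[#2:2@104]
After op 3 [order #3] limit_sell(price=105, qty=5): fills=none; bids=[-] asks=[#2:2@104 #3:5@105]
After op 4 [order #4] limit_buy(price=104, qty=9): fills=#4x#2:2@104; bids=[#4:7@104] asks=[#3:5@105]
After op 5 [order #5] limit_buy(price=104, qty=8): fills=none; bids=[#4:7@104 #5:8@104] asks=[#3:5@105]
After op 6 cancel(order #2): fills=none; bids=[#4:7@104 #5:8@104] asks=[#3:5@105]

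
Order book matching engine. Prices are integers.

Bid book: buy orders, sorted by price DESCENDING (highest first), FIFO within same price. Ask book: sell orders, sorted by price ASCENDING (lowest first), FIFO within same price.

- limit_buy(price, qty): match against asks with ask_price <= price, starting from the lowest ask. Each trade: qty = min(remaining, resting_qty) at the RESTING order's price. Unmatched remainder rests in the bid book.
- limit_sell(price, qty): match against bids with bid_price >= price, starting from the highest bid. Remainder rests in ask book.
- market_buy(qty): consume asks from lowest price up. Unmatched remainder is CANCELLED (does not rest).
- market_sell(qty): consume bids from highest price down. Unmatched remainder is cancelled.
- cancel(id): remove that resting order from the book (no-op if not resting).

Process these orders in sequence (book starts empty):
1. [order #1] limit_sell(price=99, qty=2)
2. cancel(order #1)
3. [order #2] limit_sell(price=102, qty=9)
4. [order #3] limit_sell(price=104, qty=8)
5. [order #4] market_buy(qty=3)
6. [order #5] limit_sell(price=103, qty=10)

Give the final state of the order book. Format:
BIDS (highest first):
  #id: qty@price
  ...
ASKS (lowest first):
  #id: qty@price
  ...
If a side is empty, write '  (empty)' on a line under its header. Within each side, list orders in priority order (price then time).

Answer: BIDS (highest first):
  (empty)
ASKS (lowest first):
  #2: 6@102
  #5: 10@103
  #3: 8@104

Derivation:
After op 1 [order #1] limit_sell(price=99, qty=2): fills=none; bids=[-] asks=[#1:2@99]
After op 2 cancel(order #1): fills=none; bids=[-] asks=[-]
After op 3 [order #2] limit_sell(price=102, qty=9): fills=none; bids=[-] asks=[#2:9@102]
After op 4 [order #3] limit_sell(price=104, qty=8): fills=none; bids=[-] asks=[#2:9@102 #3:8@104]
After op 5 [order #4] market_buy(qty=3): fills=#4x#2:3@102; bids=[-] asks=[#2:6@102 #3:8@104]
After op 6 [order #5] limit_sell(price=103, qty=10): fills=none; bids=[-] asks=[#2:6@102 #5:10@103 #3:8@104]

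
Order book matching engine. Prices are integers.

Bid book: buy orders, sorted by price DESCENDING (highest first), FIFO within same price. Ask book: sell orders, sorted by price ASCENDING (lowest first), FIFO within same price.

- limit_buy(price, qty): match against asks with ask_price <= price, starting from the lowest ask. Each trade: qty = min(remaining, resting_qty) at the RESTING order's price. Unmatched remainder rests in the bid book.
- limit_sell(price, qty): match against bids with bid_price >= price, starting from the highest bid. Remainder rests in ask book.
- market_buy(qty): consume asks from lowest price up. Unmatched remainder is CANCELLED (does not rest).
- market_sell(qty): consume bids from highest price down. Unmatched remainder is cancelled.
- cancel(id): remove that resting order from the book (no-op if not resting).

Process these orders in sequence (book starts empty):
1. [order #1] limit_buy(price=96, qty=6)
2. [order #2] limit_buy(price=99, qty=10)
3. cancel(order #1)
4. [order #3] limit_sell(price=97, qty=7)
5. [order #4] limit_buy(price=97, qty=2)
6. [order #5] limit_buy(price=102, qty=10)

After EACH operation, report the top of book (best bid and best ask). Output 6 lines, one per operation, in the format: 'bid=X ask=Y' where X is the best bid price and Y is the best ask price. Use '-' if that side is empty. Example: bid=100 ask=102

After op 1 [order #1] limit_buy(price=96, qty=6): fills=none; bids=[#1:6@96] asks=[-]
After op 2 [order #2] limit_buy(price=99, qty=10): fills=none; bids=[#2:10@99 #1:6@96] asks=[-]
After op 3 cancel(order #1): fills=none; bids=[#2:10@99] asks=[-]
After op 4 [order #3] limit_sell(price=97, qty=7): fills=#2x#3:7@99; bids=[#2:3@99] asks=[-]
After op 5 [order #4] limit_buy(price=97, qty=2): fills=none; bids=[#2:3@99 #4:2@97] asks=[-]
After op 6 [order #5] limit_buy(price=102, qty=10): fills=none; bids=[#5:10@102 #2:3@99 #4:2@97] asks=[-]

Answer: bid=96 ask=-
bid=99 ask=-
bid=99 ask=-
bid=99 ask=-
bid=99 ask=-
bid=102 ask=-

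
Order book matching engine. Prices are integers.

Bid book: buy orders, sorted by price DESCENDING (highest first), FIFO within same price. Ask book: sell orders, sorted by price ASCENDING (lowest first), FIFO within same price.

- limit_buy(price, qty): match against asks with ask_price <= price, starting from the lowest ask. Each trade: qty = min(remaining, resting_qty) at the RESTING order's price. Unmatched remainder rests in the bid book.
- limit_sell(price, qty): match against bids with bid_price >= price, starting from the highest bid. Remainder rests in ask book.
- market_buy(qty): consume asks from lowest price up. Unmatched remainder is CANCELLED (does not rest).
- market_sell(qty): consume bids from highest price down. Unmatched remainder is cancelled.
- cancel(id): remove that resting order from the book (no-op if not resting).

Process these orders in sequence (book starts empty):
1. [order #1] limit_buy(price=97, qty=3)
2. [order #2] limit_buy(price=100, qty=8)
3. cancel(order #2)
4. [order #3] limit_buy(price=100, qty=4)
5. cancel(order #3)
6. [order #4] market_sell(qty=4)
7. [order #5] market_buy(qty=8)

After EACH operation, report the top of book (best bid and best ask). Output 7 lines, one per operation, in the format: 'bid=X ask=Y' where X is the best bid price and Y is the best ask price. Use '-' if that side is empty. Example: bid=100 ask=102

Answer: bid=97 ask=-
bid=100 ask=-
bid=97 ask=-
bid=100 ask=-
bid=97 ask=-
bid=- ask=-
bid=- ask=-

Derivation:
After op 1 [order #1] limit_buy(price=97, qty=3): fills=none; bids=[#1:3@97] asks=[-]
After op 2 [order #2] limit_buy(price=100, qty=8): fills=none; bids=[#2:8@100 #1:3@97] asks=[-]
After op 3 cancel(order #2): fills=none; bids=[#1:3@97] asks=[-]
After op 4 [order #3] limit_buy(price=100, qty=4): fills=none; bids=[#3:4@100 #1:3@97] asks=[-]
After op 5 cancel(order #3): fills=none; bids=[#1:3@97] asks=[-]
After op 6 [order #4] market_sell(qty=4): fills=#1x#4:3@97; bids=[-] asks=[-]
After op 7 [order #5] market_buy(qty=8): fills=none; bids=[-] asks=[-]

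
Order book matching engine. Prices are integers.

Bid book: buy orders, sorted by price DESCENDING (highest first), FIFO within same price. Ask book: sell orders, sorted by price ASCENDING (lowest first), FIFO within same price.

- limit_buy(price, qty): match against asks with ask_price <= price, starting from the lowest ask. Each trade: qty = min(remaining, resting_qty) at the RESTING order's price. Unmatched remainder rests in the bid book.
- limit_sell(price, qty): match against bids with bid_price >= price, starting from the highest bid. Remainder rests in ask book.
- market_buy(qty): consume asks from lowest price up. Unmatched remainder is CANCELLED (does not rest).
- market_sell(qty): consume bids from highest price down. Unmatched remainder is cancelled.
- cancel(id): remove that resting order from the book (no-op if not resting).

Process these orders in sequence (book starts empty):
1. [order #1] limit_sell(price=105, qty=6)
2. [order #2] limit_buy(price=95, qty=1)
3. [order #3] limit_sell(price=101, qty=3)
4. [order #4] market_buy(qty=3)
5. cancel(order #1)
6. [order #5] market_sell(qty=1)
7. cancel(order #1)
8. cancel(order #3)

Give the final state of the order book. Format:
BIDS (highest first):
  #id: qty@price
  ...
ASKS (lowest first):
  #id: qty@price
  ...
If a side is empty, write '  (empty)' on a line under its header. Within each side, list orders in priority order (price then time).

Answer: BIDS (highest first):
  (empty)
ASKS (lowest first):
  (empty)

Derivation:
After op 1 [order #1] limit_sell(price=105, qty=6): fills=none; bids=[-] asks=[#1:6@105]
After op 2 [order #2] limit_buy(price=95, qty=1): fills=none; bids=[#2:1@95] asks=[#1:6@105]
After op 3 [order #3] limit_sell(price=101, qty=3): fills=none; bids=[#2:1@95] asks=[#3:3@101 #1:6@105]
After op 4 [order #4] market_buy(qty=3): fills=#4x#3:3@101; bids=[#2:1@95] asks=[#1:6@105]
After op 5 cancel(order #1): fills=none; bids=[#2:1@95] asks=[-]
After op 6 [order #5] market_sell(qty=1): fills=#2x#5:1@95; bids=[-] asks=[-]
After op 7 cancel(order #1): fills=none; bids=[-] asks=[-]
After op 8 cancel(order #3): fills=none; bids=[-] asks=[-]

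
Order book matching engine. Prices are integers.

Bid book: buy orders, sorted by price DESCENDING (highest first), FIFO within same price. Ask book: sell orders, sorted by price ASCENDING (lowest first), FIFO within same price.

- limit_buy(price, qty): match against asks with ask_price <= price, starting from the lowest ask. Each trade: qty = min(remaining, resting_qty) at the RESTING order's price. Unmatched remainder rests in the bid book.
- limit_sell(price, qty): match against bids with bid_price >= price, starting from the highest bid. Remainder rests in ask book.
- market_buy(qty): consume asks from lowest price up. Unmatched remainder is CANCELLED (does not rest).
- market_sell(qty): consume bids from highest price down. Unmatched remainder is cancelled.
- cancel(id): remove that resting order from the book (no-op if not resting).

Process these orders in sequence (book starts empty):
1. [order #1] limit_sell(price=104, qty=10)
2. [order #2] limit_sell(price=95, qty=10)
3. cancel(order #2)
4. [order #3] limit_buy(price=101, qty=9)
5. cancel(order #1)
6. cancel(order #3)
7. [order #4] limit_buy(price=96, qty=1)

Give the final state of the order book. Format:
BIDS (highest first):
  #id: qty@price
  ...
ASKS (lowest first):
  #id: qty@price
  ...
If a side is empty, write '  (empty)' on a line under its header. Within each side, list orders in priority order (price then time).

After op 1 [order #1] limit_sell(price=104, qty=10): fills=none; bids=[-] asks=[#1:10@104]
After op 2 [order #2] limit_sell(price=95, qty=10): fills=none; bids=[-] asks=[#2:10@95 #1:10@104]
After op 3 cancel(order #2): fills=none; bids=[-] asks=[#1:10@104]
After op 4 [order #3] limit_buy(price=101, qty=9): fills=none; bids=[#3:9@101] asks=[#1:10@104]
After op 5 cancel(order #1): fills=none; bids=[#3:9@101] asks=[-]
After op 6 cancel(order #3): fills=none; bids=[-] asks=[-]
After op 7 [order #4] limit_buy(price=96, qty=1): fills=none; bids=[#4:1@96] asks=[-]

Answer: BIDS (highest first):
  #4: 1@96
ASKS (lowest first):
  (empty)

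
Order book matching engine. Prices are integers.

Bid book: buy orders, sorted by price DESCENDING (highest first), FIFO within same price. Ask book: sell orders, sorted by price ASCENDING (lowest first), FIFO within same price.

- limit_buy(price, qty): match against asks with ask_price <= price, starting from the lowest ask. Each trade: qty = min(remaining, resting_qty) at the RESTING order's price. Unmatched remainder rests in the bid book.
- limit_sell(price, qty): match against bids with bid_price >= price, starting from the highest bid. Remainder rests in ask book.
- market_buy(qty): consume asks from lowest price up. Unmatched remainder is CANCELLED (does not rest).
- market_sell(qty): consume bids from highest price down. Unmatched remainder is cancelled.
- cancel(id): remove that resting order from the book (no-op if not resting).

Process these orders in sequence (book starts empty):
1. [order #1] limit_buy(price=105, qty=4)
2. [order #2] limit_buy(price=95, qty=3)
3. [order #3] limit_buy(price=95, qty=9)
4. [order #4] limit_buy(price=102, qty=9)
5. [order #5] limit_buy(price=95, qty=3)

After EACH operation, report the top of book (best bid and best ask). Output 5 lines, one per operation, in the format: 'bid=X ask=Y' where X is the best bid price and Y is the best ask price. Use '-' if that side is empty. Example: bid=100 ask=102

Answer: bid=105 ask=-
bid=105 ask=-
bid=105 ask=-
bid=105 ask=-
bid=105 ask=-

Derivation:
After op 1 [order #1] limit_buy(price=105, qty=4): fills=none; bids=[#1:4@105] asks=[-]
After op 2 [order #2] limit_buy(price=95, qty=3): fills=none; bids=[#1:4@105 #2:3@95] asks=[-]
After op 3 [order #3] limit_buy(price=95, qty=9): fills=none; bids=[#1:4@105 #2:3@95 #3:9@95] asks=[-]
After op 4 [order #4] limit_buy(price=102, qty=9): fills=none; bids=[#1:4@105 #4:9@102 #2:3@95 #3:9@95] asks=[-]
After op 5 [order #5] limit_buy(price=95, qty=3): fills=none; bids=[#1:4@105 #4:9@102 #2:3@95 #3:9@95 #5:3@95] asks=[-]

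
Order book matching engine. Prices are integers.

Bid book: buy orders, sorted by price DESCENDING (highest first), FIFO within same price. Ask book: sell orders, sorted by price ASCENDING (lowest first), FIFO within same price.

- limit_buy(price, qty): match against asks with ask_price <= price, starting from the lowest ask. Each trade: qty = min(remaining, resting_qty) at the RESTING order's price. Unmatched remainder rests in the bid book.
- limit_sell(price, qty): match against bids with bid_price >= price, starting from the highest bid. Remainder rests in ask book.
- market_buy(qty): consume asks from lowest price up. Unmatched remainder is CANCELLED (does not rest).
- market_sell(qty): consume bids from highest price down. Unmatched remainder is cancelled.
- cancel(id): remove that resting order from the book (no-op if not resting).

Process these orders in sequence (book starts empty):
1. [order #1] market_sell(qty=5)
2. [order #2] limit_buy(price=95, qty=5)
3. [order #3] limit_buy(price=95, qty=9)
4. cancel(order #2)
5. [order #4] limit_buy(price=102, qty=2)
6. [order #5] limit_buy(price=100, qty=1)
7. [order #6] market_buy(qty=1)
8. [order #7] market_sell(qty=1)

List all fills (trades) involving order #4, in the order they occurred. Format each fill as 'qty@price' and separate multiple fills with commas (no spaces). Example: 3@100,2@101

After op 1 [order #1] market_sell(qty=5): fills=none; bids=[-] asks=[-]
After op 2 [order #2] limit_buy(price=95, qty=5): fills=none; bids=[#2:5@95] asks=[-]
After op 3 [order #3] limit_buy(price=95, qty=9): fills=none; bids=[#2:5@95 #3:9@95] asks=[-]
After op 4 cancel(order #2): fills=none; bids=[#3:9@95] asks=[-]
After op 5 [order #4] limit_buy(price=102, qty=2): fills=none; bids=[#4:2@102 #3:9@95] asks=[-]
After op 6 [order #5] limit_buy(price=100, qty=1): fills=none; bids=[#4:2@102 #5:1@100 #3:9@95] asks=[-]
After op 7 [order #6] market_buy(qty=1): fills=none; bids=[#4:2@102 #5:1@100 #3:9@95] asks=[-]
After op 8 [order #7] market_sell(qty=1): fills=#4x#7:1@102; bids=[#4:1@102 #5:1@100 #3:9@95] asks=[-]

Answer: 1@102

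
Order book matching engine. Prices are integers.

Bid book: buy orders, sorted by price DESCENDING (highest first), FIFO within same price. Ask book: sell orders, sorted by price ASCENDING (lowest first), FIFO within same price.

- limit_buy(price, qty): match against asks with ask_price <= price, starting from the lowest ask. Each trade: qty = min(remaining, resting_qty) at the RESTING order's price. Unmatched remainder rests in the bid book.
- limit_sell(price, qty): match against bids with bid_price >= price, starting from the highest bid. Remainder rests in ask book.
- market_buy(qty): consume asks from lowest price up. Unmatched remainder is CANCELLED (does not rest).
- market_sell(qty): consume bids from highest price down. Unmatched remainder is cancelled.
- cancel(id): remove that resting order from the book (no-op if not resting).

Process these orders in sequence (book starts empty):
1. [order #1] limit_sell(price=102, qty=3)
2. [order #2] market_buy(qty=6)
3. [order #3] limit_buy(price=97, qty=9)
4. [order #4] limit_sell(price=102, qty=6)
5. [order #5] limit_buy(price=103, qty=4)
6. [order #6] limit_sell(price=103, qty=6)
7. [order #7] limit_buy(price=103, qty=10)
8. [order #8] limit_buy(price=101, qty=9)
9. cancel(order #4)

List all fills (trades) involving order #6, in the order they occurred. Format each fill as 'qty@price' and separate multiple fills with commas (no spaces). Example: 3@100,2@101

After op 1 [order #1] limit_sell(price=102, qty=3): fills=none; bids=[-] asks=[#1:3@102]
After op 2 [order #2] market_buy(qty=6): fills=#2x#1:3@102; bids=[-] asks=[-]
After op 3 [order #3] limit_buy(price=97, qty=9): fills=none; bids=[#3:9@97] asks=[-]
After op 4 [order #4] limit_sell(price=102, qty=6): fills=none; bids=[#3:9@97] asks=[#4:6@102]
After op 5 [order #5] limit_buy(price=103, qty=4): fills=#5x#4:4@102; bids=[#3:9@97] asks=[#4:2@102]
After op 6 [order #6] limit_sell(price=103, qty=6): fills=none; bids=[#3:9@97] asks=[#4:2@102 #6:6@103]
After op 7 [order #7] limit_buy(price=103, qty=10): fills=#7x#4:2@102 #7x#6:6@103; bids=[#7:2@103 #3:9@97] asks=[-]
After op 8 [order #8] limit_buy(price=101, qty=9): fills=none; bids=[#7:2@103 #8:9@101 #3:9@97] asks=[-]
After op 9 cancel(order #4): fills=none; bids=[#7:2@103 #8:9@101 #3:9@97] asks=[-]

Answer: 6@103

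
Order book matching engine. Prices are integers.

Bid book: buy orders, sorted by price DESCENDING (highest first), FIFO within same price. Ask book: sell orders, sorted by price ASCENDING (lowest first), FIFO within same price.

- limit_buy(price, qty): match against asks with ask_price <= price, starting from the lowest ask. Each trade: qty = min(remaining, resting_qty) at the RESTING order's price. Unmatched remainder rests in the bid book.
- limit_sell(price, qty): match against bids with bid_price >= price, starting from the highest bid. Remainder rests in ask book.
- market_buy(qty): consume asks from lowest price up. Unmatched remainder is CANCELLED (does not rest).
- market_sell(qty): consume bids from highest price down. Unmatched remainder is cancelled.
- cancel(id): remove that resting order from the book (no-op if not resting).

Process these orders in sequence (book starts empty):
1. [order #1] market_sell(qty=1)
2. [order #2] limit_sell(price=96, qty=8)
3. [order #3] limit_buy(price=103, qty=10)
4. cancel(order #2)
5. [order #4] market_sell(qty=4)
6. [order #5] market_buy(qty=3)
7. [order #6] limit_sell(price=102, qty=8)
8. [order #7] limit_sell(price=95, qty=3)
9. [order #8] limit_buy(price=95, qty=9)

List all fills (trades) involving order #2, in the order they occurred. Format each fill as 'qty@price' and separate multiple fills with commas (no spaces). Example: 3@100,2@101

After op 1 [order #1] market_sell(qty=1): fills=none; bids=[-] asks=[-]
After op 2 [order #2] limit_sell(price=96, qty=8): fills=none; bids=[-] asks=[#2:8@96]
After op 3 [order #3] limit_buy(price=103, qty=10): fills=#3x#2:8@96; bids=[#3:2@103] asks=[-]
After op 4 cancel(order #2): fills=none; bids=[#3:2@103] asks=[-]
After op 5 [order #4] market_sell(qty=4): fills=#3x#4:2@103; bids=[-] asks=[-]
After op 6 [order #5] market_buy(qty=3): fills=none; bids=[-] asks=[-]
After op 7 [order #6] limit_sell(price=102, qty=8): fills=none; bids=[-] asks=[#6:8@102]
After op 8 [order #7] limit_sell(price=95, qty=3): fills=none; bids=[-] asks=[#7:3@95 #6:8@102]
After op 9 [order #8] limit_buy(price=95, qty=9): fills=#8x#7:3@95; bids=[#8:6@95] asks=[#6:8@102]

Answer: 8@96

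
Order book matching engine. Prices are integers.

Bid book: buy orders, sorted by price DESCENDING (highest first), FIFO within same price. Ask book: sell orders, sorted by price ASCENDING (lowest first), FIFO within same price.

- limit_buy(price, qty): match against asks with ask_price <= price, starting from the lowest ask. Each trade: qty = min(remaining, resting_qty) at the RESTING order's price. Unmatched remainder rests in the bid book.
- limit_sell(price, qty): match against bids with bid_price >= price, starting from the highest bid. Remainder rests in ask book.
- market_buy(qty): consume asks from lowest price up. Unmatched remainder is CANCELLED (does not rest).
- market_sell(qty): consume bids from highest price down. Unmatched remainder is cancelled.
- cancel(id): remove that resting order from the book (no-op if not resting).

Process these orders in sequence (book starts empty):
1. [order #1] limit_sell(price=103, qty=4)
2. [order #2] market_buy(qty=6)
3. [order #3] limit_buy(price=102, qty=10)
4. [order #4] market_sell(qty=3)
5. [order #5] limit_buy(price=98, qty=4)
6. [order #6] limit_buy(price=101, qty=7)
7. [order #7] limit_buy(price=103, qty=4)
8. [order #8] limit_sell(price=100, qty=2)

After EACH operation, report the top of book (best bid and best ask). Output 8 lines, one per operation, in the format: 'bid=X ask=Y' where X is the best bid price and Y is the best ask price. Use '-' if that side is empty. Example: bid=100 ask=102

After op 1 [order #1] limit_sell(price=103, qty=4): fills=none; bids=[-] asks=[#1:4@103]
After op 2 [order #2] market_buy(qty=6): fills=#2x#1:4@103; bids=[-] asks=[-]
After op 3 [order #3] limit_buy(price=102, qty=10): fills=none; bids=[#3:10@102] asks=[-]
After op 4 [order #4] market_sell(qty=3): fills=#3x#4:3@102; bids=[#3:7@102] asks=[-]
After op 5 [order #5] limit_buy(price=98, qty=4): fills=none; bids=[#3:7@102 #5:4@98] asks=[-]
After op 6 [order #6] limit_buy(price=101, qty=7): fills=none; bids=[#3:7@102 #6:7@101 #5:4@98] asks=[-]
After op 7 [order #7] limit_buy(price=103, qty=4): fills=none; bids=[#7:4@103 #3:7@102 #6:7@101 #5:4@98] asks=[-]
After op 8 [order #8] limit_sell(price=100, qty=2): fills=#7x#8:2@103; bids=[#7:2@103 #3:7@102 #6:7@101 #5:4@98] asks=[-]

Answer: bid=- ask=103
bid=- ask=-
bid=102 ask=-
bid=102 ask=-
bid=102 ask=-
bid=102 ask=-
bid=103 ask=-
bid=103 ask=-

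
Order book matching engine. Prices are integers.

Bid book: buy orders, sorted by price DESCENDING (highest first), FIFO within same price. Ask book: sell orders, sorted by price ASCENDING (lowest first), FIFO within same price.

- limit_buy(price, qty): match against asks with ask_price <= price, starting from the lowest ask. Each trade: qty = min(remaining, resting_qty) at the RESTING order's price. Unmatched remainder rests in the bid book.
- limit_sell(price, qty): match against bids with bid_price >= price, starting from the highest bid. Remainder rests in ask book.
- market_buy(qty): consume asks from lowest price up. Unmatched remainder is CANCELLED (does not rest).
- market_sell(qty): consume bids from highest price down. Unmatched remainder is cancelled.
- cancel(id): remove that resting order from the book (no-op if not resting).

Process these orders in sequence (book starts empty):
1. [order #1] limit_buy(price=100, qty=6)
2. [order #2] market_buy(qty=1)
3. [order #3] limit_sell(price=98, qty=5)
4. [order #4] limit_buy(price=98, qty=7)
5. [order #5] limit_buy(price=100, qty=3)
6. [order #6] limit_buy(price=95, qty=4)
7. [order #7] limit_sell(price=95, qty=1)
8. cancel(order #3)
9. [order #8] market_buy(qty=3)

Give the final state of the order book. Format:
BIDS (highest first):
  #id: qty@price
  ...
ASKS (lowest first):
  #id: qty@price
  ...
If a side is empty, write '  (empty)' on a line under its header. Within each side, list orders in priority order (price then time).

After op 1 [order #1] limit_buy(price=100, qty=6): fills=none; bids=[#1:6@100] asks=[-]
After op 2 [order #2] market_buy(qty=1): fills=none; bids=[#1:6@100] asks=[-]
After op 3 [order #3] limit_sell(price=98, qty=5): fills=#1x#3:5@100; bids=[#1:1@100] asks=[-]
After op 4 [order #4] limit_buy(price=98, qty=7): fills=none; bids=[#1:1@100 #4:7@98] asks=[-]
After op 5 [order #5] limit_buy(price=100, qty=3): fills=none; bids=[#1:1@100 #5:3@100 #4:7@98] asks=[-]
After op 6 [order #6] limit_buy(price=95, qty=4): fills=none; bids=[#1:1@100 #5:3@100 #4:7@98 #6:4@95] asks=[-]
After op 7 [order #7] limit_sell(price=95, qty=1): fills=#1x#7:1@100; bids=[#5:3@100 #4:7@98 #6:4@95] asks=[-]
After op 8 cancel(order #3): fills=none; bids=[#5:3@100 #4:7@98 #6:4@95] asks=[-]
After op 9 [order #8] market_buy(qty=3): fills=none; bids=[#5:3@100 #4:7@98 #6:4@95] asks=[-]

Answer: BIDS (highest first):
  #5: 3@100
  #4: 7@98
  #6: 4@95
ASKS (lowest first):
  (empty)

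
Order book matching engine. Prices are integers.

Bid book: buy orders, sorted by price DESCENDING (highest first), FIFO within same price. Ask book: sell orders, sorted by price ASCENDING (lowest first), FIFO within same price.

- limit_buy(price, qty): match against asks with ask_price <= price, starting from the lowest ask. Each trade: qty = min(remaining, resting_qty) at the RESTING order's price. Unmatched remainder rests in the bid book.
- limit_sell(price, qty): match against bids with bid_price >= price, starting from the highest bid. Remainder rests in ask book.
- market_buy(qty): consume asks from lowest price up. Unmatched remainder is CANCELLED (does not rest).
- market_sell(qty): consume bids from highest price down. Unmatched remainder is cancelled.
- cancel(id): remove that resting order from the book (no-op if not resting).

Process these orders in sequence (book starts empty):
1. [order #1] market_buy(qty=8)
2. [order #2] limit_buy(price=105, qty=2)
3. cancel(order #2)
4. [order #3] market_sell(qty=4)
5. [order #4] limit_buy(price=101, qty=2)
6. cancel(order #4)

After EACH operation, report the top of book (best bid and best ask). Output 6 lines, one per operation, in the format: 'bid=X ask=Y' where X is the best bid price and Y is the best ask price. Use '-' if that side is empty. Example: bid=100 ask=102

Answer: bid=- ask=-
bid=105 ask=-
bid=- ask=-
bid=- ask=-
bid=101 ask=-
bid=- ask=-

Derivation:
After op 1 [order #1] market_buy(qty=8): fills=none; bids=[-] asks=[-]
After op 2 [order #2] limit_buy(price=105, qty=2): fills=none; bids=[#2:2@105] asks=[-]
After op 3 cancel(order #2): fills=none; bids=[-] asks=[-]
After op 4 [order #3] market_sell(qty=4): fills=none; bids=[-] asks=[-]
After op 5 [order #4] limit_buy(price=101, qty=2): fills=none; bids=[#4:2@101] asks=[-]
After op 6 cancel(order #4): fills=none; bids=[-] asks=[-]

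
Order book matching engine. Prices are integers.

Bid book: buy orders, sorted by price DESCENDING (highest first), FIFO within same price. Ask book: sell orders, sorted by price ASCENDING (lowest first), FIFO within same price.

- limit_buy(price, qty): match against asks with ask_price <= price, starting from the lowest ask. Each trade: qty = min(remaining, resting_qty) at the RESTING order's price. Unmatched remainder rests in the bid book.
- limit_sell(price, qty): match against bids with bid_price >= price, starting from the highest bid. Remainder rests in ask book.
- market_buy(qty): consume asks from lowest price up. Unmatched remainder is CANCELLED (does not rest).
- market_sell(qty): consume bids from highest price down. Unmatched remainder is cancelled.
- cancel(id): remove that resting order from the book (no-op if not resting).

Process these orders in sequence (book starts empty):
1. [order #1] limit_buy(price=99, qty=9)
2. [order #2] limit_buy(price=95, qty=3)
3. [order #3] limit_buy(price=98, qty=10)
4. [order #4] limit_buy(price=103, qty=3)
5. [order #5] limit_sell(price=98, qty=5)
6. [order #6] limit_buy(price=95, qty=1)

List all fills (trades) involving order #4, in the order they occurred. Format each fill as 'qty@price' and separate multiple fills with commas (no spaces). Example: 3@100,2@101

After op 1 [order #1] limit_buy(price=99, qty=9): fills=none; bids=[#1:9@99] asks=[-]
After op 2 [order #2] limit_buy(price=95, qty=3): fills=none; bids=[#1:9@99 #2:3@95] asks=[-]
After op 3 [order #3] limit_buy(price=98, qty=10): fills=none; bids=[#1:9@99 #3:10@98 #2:3@95] asks=[-]
After op 4 [order #4] limit_buy(price=103, qty=3): fills=none; bids=[#4:3@103 #1:9@99 #3:10@98 #2:3@95] asks=[-]
After op 5 [order #5] limit_sell(price=98, qty=5): fills=#4x#5:3@103 #1x#5:2@99; bids=[#1:7@99 #3:10@98 #2:3@95] asks=[-]
After op 6 [order #6] limit_buy(price=95, qty=1): fills=none; bids=[#1:7@99 #3:10@98 #2:3@95 #6:1@95] asks=[-]

Answer: 3@103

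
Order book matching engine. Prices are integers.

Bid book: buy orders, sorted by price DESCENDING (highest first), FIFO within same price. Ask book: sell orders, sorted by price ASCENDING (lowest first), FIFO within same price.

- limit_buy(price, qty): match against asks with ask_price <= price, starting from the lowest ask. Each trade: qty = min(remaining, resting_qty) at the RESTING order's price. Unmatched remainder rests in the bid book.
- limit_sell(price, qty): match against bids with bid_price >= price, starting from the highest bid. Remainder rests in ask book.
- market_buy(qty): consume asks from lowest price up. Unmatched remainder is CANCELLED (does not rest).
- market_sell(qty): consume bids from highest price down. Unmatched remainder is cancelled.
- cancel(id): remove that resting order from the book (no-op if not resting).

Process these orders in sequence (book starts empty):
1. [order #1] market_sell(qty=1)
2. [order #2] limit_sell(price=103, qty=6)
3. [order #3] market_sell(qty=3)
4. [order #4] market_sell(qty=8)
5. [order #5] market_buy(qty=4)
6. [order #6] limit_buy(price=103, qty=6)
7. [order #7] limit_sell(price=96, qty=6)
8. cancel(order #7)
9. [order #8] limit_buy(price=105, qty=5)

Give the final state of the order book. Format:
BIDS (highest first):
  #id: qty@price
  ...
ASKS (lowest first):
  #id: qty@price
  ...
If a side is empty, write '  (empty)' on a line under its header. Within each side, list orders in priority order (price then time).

Answer: BIDS (highest first):
  #8: 5@105
ASKS (lowest first):
  (empty)

Derivation:
After op 1 [order #1] market_sell(qty=1): fills=none; bids=[-] asks=[-]
After op 2 [order #2] limit_sell(price=103, qty=6): fills=none; bids=[-] asks=[#2:6@103]
After op 3 [order #3] market_sell(qty=3): fills=none; bids=[-] asks=[#2:6@103]
After op 4 [order #4] market_sell(qty=8): fills=none; bids=[-] asks=[#2:6@103]
After op 5 [order #5] market_buy(qty=4): fills=#5x#2:4@103; bids=[-] asks=[#2:2@103]
After op 6 [order #6] limit_buy(price=103, qty=6): fills=#6x#2:2@103; bids=[#6:4@103] asks=[-]
After op 7 [order #7] limit_sell(price=96, qty=6): fills=#6x#7:4@103; bids=[-] asks=[#7:2@96]
After op 8 cancel(order #7): fills=none; bids=[-] asks=[-]
After op 9 [order #8] limit_buy(price=105, qty=5): fills=none; bids=[#8:5@105] asks=[-]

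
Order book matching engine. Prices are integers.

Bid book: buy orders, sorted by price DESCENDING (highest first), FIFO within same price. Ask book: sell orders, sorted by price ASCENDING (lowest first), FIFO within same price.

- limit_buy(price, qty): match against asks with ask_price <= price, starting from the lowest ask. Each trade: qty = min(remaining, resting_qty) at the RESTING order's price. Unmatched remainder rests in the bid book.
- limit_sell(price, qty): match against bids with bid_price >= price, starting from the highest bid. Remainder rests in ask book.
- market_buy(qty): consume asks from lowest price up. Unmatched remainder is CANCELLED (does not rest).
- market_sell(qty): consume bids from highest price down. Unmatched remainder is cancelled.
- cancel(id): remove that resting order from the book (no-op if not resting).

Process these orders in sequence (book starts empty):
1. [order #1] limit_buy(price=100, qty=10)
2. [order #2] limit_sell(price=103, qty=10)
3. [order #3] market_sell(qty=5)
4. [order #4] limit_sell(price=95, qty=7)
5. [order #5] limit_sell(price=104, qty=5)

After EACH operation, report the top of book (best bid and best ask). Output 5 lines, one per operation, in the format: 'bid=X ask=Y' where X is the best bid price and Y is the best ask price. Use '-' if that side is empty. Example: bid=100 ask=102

After op 1 [order #1] limit_buy(price=100, qty=10): fills=none; bids=[#1:10@100] asks=[-]
After op 2 [order #2] limit_sell(price=103, qty=10): fills=none; bids=[#1:10@100] asks=[#2:10@103]
After op 3 [order #3] market_sell(qty=5): fills=#1x#3:5@100; bids=[#1:5@100] asks=[#2:10@103]
After op 4 [order #4] limit_sell(price=95, qty=7): fills=#1x#4:5@100; bids=[-] asks=[#4:2@95 #2:10@103]
After op 5 [order #5] limit_sell(price=104, qty=5): fills=none; bids=[-] asks=[#4:2@95 #2:10@103 #5:5@104]

Answer: bid=100 ask=-
bid=100 ask=103
bid=100 ask=103
bid=- ask=95
bid=- ask=95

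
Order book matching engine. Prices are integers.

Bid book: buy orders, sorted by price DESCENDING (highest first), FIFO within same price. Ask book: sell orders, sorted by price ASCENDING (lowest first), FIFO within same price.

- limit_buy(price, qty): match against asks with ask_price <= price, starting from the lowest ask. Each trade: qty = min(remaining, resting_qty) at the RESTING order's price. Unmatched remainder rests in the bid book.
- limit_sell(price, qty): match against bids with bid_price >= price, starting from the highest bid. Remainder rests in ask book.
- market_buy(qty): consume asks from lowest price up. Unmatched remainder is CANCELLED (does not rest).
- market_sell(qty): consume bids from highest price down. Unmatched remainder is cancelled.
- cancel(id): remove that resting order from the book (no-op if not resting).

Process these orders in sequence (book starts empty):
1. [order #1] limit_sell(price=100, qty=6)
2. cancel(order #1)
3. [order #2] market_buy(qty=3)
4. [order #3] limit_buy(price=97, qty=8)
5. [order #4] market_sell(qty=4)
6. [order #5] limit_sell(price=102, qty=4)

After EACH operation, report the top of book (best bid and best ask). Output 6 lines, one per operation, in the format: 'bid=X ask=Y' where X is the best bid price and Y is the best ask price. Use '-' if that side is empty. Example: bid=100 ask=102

Answer: bid=- ask=100
bid=- ask=-
bid=- ask=-
bid=97 ask=-
bid=97 ask=-
bid=97 ask=102

Derivation:
After op 1 [order #1] limit_sell(price=100, qty=6): fills=none; bids=[-] asks=[#1:6@100]
After op 2 cancel(order #1): fills=none; bids=[-] asks=[-]
After op 3 [order #2] market_buy(qty=3): fills=none; bids=[-] asks=[-]
After op 4 [order #3] limit_buy(price=97, qty=8): fills=none; bids=[#3:8@97] asks=[-]
After op 5 [order #4] market_sell(qty=4): fills=#3x#4:4@97; bids=[#3:4@97] asks=[-]
After op 6 [order #5] limit_sell(price=102, qty=4): fills=none; bids=[#3:4@97] asks=[#5:4@102]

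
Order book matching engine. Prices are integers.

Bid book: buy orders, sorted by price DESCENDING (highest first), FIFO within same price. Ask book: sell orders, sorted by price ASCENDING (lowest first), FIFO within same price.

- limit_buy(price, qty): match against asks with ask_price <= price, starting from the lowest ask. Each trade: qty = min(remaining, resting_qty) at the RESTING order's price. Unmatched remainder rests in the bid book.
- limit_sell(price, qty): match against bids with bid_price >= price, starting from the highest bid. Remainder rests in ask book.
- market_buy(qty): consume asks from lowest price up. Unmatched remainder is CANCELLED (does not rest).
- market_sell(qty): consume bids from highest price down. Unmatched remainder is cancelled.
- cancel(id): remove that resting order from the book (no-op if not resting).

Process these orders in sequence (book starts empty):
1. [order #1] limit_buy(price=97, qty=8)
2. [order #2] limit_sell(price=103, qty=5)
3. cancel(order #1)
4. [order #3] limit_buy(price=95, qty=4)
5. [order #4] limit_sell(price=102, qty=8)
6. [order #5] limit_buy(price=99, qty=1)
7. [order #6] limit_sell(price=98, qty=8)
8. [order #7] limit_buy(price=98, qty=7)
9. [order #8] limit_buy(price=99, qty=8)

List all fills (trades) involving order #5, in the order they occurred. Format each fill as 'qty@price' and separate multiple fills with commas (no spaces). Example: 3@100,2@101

Answer: 1@99

Derivation:
After op 1 [order #1] limit_buy(price=97, qty=8): fills=none; bids=[#1:8@97] asks=[-]
After op 2 [order #2] limit_sell(price=103, qty=5): fills=none; bids=[#1:8@97] asks=[#2:5@103]
After op 3 cancel(order #1): fills=none; bids=[-] asks=[#2:5@103]
After op 4 [order #3] limit_buy(price=95, qty=4): fills=none; bids=[#3:4@95] asks=[#2:5@103]
After op 5 [order #4] limit_sell(price=102, qty=8): fills=none; bids=[#3:4@95] asks=[#4:8@102 #2:5@103]
After op 6 [order #5] limit_buy(price=99, qty=1): fills=none; bids=[#5:1@99 #3:4@95] asks=[#4:8@102 #2:5@103]
After op 7 [order #6] limit_sell(price=98, qty=8): fills=#5x#6:1@99; bids=[#3:4@95] asks=[#6:7@98 #4:8@102 #2:5@103]
After op 8 [order #7] limit_buy(price=98, qty=7): fills=#7x#6:7@98; bids=[#3:4@95] asks=[#4:8@102 #2:5@103]
After op 9 [order #8] limit_buy(price=99, qty=8): fills=none; bids=[#8:8@99 #3:4@95] asks=[#4:8@102 #2:5@103]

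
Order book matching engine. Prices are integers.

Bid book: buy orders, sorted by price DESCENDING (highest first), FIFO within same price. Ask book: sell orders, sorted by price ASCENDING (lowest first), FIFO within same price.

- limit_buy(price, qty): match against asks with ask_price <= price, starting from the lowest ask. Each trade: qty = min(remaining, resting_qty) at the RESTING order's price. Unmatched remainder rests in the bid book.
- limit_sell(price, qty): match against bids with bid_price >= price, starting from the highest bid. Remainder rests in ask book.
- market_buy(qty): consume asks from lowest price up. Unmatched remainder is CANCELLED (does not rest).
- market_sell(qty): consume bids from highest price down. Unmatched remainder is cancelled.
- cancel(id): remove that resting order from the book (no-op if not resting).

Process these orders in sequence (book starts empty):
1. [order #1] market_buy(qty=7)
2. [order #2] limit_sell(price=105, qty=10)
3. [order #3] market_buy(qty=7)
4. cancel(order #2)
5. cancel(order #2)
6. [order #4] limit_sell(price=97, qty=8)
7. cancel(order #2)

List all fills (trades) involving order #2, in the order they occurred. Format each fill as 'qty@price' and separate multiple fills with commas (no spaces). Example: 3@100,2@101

After op 1 [order #1] market_buy(qty=7): fills=none; bids=[-] asks=[-]
After op 2 [order #2] limit_sell(price=105, qty=10): fills=none; bids=[-] asks=[#2:10@105]
After op 3 [order #3] market_buy(qty=7): fills=#3x#2:7@105; bids=[-] asks=[#2:3@105]
After op 4 cancel(order #2): fills=none; bids=[-] asks=[-]
After op 5 cancel(order #2): fills=none; bids=[-] asks=[-]
After op 6 [order #4] limit_sell(price=97, qty=8): fills=none; bids=[-] asks=[#4:8@97]
After op 7 cancel(order #2): fills=none; bids=[-] asks=[#4:8@97]

Answer: 7@105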